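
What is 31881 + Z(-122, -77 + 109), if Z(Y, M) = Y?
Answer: 31759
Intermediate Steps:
31881 + Z(-122, -77 + 109) = 31881 - 122 = 31759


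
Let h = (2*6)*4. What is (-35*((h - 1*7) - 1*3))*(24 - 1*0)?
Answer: -31920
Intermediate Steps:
h = 48 (h = 12*4 = 48)
(-35*((h - 1*7) - 1*3))*(24 - 1*0) = (-35*((48 - 1*7) - 1*3))*(24 - 1*0) = (-35*((48 - 7) - 3))*(24 + 0) = -35*(41 - 3)*24 = -35*38*24 = -1330*24 = -31920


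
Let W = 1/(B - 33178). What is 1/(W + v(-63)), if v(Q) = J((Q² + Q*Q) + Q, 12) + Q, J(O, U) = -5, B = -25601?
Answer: -58779/3996973 ≈ -0.014706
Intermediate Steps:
v(Q) = -5 + Q
W = -1/58779 (W = 1/(-25601 - 33178) = 1/(-58779) = -1/58779 ≈ -1.7013e-5)
1/(W + v(-63)) = 1/(-1/58779 + (-5 - 63)) = 1/(-1/58779 - 68) = 1/(-3996973/58779) = -58779/3996973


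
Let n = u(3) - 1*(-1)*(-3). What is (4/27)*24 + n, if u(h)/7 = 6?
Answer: 383/9 ≈ 42.556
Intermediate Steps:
u(h) = 42 (u(h) = 7*6 = 42)
n = 39 (n = 42 - 1*(-1)*(-3) = 42 + 1*(-3) = 42 - 3 = 39)
(4/27)*24 + n = (4/27)*24 + 39 = 32/9 + 39 = 383/9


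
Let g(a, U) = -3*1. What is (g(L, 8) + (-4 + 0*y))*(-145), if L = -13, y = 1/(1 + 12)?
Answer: 1015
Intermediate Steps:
y = 1/13 ≈ 0.076923
g(a, U) = -3
(g(L, 8) + (-4 + 0*y))*(-145) = (-3 + (-4 + 0*(1/13)))*(-145) = (-3 + (-4 + 0))*(-145) = (-3 - 4)*(-145) = -7*(-145) = 1015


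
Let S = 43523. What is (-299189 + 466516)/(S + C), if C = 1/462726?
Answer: 77426553402/20139223699 ≈ 3.8446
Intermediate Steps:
C = 1/462726 ≈ 2.1611e-6
(-299189 + 466516)/(S + C) = (-299189 + 466516)/(43523 + 1/462726) = 167327/(20139223699/462726) = 167327*(462726/20139223699) = 77426553402/20139223699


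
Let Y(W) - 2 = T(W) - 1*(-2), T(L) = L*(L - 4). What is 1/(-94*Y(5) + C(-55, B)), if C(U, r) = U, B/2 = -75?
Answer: -1/901 ≈ -0.0011099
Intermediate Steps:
B = -150 (B = 2*(-75) = -150)
T(L) = L*(-4 + L)
Y(W) = 4 + W*(-4 + W) (Y(W) = 2 + (W*(-4 + W) - 1*(-2)) = 2 + (W*(-4 + W) + 2) = 2 + (2 + W*(-4 + W)) = 4 + W*(-4 + W))
1/(-94*Y(5) + C(-55, B)) = 1/(-94*(4 + 5*(-4 + 5)) - 55) = 1/(-94*(4 + 5*1) - 55) = 1/(-94*(4 + 5) - 55) = 1/(-94*9 - 55) = 1/(-846 - 55) = 1/(-901) = -1/901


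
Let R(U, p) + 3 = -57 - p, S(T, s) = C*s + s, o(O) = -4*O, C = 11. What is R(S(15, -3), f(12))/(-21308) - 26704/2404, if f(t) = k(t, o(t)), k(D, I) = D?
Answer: -35552234/3201527 ≈ -11.105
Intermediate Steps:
S(T, s) = 12*s (S(T, s) = 11*s + s = 12*s)
f(t) = t
R(U, p) = -60 - p (R(U, p) = -3 + (-57 - p) = -60 - p)
R(S(15, -3), f(12))/(-21308) - 26704/2404 = (-60 - 1*12)/(-21308) - 26704/2404 = (-60 - 12)*(-1/21308) - 26704*1/2404 = -72*(-1/21308) - 6676/601 = 18/5327 - 6676/601 = -35552234/3201527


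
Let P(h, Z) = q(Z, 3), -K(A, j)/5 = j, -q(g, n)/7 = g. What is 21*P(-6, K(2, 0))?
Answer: 0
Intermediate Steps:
q(g, n) = -7*g
K(A, j) = -5*j
P(h, Z) = -7*Z
21*P(-6, K(2, 0)) = 21*(-(-35)*0) = 21*(-7*0) = 21*0 = 0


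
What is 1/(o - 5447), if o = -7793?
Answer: -1/13240 ≈ -7.5529e-5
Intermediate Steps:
1/(o - 5447) = 1/(-7793 - 5447) = 1/(-13240) = -1/13240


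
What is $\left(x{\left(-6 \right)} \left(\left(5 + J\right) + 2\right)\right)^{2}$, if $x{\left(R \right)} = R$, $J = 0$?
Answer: $1764$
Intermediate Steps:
$\left(x{\left(-6 \right)} \left(\left(5 + J\right) + 2\right)\right)^{2} = \left(- 6 \left(\left(5 + 0\right) + 2\right)\right)^{2} = \left(- 6 \left(5 + 2\right)\right)^{2} = \left(\left(-6\right) 7\right)^{2} = \left(-42\right)^{2} = 1764$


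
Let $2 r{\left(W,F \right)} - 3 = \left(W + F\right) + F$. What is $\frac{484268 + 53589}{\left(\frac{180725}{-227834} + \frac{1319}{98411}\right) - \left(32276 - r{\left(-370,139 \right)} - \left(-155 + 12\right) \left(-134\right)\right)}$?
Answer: $- \frac{6029745879124159}{147524552651554} \approx -40.873$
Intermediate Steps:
$r{\left(W,F \right)} = \frac{3}{2} + F + \frac{W}{2}$ ($r{\left(W,F \right)} = \frac{3}{2} + \frac{\left(W + F\right) + F}{2} = \frac{3}{2} + \frac{\left(F + W\right) + F}{2} = \frac{3}{2} + \frac{W + 2 F}{2} = \frac{3}{2} + \left(F + \frac{W}{2}\right) = \frac{3}{2} + F + \frac{W}{2}$)
$\frac{484268 + 53589}{\left(\frac{180725}{-227834} + \frac{1319}{98411}\right) - \left(32276 - r{\left(-370,139 \right)} - \left(-155 + 12\right) \left(-134\right)\right)} = \frac{484268 + 53589}{\left(\frac{180725}{-227834} + \frac{1319}{98411}\right) - \left(\frac{64641}{2} - \left(-155 + 12\right) \left(-134\right)\right)} = \frac{537857}{\left(180725 \left(- \frac{1}{227834}\right) + 1319 \cdot \frac{1}{98411}\right) + \left(\left(\left(\frac{3}{2} + 139 - 185\right) - -19162\right) - 32276\right)} = \frac{537857}{\left(- \frac{180725}{227834} + \frac{1319}{98411}\right) + \left(\left(- \frac{89}{2} + 19162\right) - 32276\right)} = \frac{537857}{- \frac{17484814929}{22421371774} + \left(\frac{38235}{2} - 32276\right)} = \frac{537857}{- \frac{17484814929}{22421371774} - \frac{26317}{2}} = \frac{537857}{- \frac{147524552651554}{11210685887}} = 537857 \left(- \frac{11210685887}{147524552651554}\right) = - \frac{6029745879124159}{147524552651554}$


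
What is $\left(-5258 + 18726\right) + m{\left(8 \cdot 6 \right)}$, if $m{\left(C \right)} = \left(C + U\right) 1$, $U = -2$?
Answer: $13514$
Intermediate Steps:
$m{\left(C \right)} = -2 + C$ ($m{\left(C \right)} = \left(C - 2\right) 1 = \left(-2 + C\right) 1 = -2 + C$)
$\left(-5258 + 18726\right) + m{\left(8 \cdot 6 \right)} = \left(-5258 + 18726\right) + \left(-2 + 8 \cdot 6\right) = 13468 + \left(-2 + 48\right) = 13468 + 46 = 13514$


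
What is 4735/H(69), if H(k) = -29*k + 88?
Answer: -4735/1913 ≈ -2.4752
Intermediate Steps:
H(k) = 88 - 29*k
4735/H(69) = 4735/(88 - 29*69) = 4735/(88 - 2001) = 4735/(-1913) = 4735*(-1/1913) = -4735/1913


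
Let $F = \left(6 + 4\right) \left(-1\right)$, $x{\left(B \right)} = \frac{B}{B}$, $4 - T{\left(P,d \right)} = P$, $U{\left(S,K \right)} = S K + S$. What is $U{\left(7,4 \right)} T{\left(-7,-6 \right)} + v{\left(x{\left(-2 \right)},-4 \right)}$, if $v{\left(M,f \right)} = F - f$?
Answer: $379$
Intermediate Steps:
$U{\left(S,K \right)} = S + K S$ ($U{\left(S,K \right)} = K S + S = S + K S$)
$T{\left(P,d \right)} = 4 - P$
$x{\left(B \right)} = 1$
$F = -10$ ($F = 10 \left(-1\right) = -10$)
$v{\left(M,f \right)} = -10 - f$
$U{\left(7,4 \right)} T{\left(-7,-6 \right)} + v{\left(x{\left(-2 \right)},-4 \right)} = 7 \left(1 + 4\right) \left(4 - -7\right) - 6 = 7 \cdot 5 \left(4 + 7\right) + \left(-10 + 4\right) = 35 \cdot 11 - 6 = 385 - 6 = 379$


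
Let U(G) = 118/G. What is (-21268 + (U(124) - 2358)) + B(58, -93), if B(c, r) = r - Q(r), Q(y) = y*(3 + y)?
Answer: -1989459/62 ≈ -32088.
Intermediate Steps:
B(c, r) = r - r*(3 + r)
(-21268 + (U(124) - 2358)) + B(58, -93) = (-21268 + (118/124 - 2358)) - 93*(-2 - 1*(-93)) = (-21268 + (118*(1/124) - 2358)) - 93*(-2 + 93) = (-21268 + (59/62 - 2358)) - 93*91 = (-21268 - 146137/62) - 8463 = -1464753/62 - 8463 = -1989459/62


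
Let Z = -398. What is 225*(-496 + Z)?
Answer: -201150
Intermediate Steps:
225*(-496 + Z) = 225*(-496 - 398) = 225*(-894) = -201150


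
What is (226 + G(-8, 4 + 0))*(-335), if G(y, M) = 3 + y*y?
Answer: -98155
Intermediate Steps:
G(y, M) = 3 + y²
(226 + G(-8, 4 + 0))*(-335) = (226 + (3 + (-8)²))*(-335) = (226 + (3 + 64))*(-335) = (226 + 67)*(-335) = 293*(-335) = -98155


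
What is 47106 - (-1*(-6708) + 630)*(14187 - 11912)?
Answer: -16646844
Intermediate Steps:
47106 - (-1*(-6708) + 630)*(14187 - 11912) = 47106 - (6708 + 630)*2275 = 47106 - 7338*2275 = 47106 - 1*16693950 = 47106 - 16693950 = -16646844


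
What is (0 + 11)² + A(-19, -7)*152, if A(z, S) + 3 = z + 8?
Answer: -2007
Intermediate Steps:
A(z, S) = 5 + z (A(z, S) = -3 + (z + 8) = -3 + (8 + z) = 5 + z)
(0 + 11)² + A(-19, -7)*152 = (0 + 11)² + (5 - 19)*152 = 11² - 14*152 = 121 - 2128 = -2007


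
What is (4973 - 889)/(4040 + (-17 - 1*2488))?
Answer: 4084/1535 ≈ 2.6606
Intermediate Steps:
(4973 - 889)/(4040 + (-17 - 1*2488)) = 4084/(4040 + (-17 - 2488)) = 4084/(4040 - 2505) = 4084/1535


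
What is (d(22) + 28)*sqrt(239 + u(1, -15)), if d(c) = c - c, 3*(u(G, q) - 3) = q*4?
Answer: 28*sqrt(222) ≈ 417.19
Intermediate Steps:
u(G, q) = 3 + 4*q/3 (u(G, q) = 3 + (q*4)/3 = 3 + (4*q)/3 = 3 + 4*q/3)
d(c) = 0
(d(22) + 28)*sqrt(239 + u(1, -15)) = (0 + 28)*sqrt(239 + (3 + (4/3)*(-15))) = 28*sqrt(239 + (3 - 20)) = 28*sqrt(239 - 17) = 28*sqrt(222)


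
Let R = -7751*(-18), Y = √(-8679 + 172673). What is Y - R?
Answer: -139518 + √163994 ≈ -1.3911e+5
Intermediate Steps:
Y = √163994 ≈ 404.96
R = 139518
Y - R = √163994 - 1*139518 = √163994 - 139518 = -139518 + √163994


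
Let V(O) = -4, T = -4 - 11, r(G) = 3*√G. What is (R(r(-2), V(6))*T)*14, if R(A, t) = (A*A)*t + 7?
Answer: -16590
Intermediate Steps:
T = -15
R(A, t) = 7 + t*A² (R(A, t) = A²*t + 7 = t*A² + 7 = 7 + t*A²)
(R(r(-2), V(6))*T)*14 = ((7 - 4*(3*√(-2))²)*(-15))*14 = ((7 - 4*(3*(I*√2))²)*(-15))*14 = ((7 - 4*(3*I*√2)²)*(-15))*14 = ((7 - 4*(-18))*(-15))*14 = ((7 + 72)*(-15))*14 = (79*(-15))*14 = -1185*14 = -16590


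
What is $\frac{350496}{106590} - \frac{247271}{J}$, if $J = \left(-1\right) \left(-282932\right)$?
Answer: $\frac{12134986397}{5026286980} \approx 2.4143$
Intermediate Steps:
$J = 282932$
$\frac{350496}{106590} - \frac{247271}{J} = \frac{350496}{106590} - \frac{247271}{282932} = 350496 \cdot \frac{1}{106590} - \frac{247271}{282932} = \frac{58416}{17765} - \frac{247271}{282932} = \frac{12134986397}{5026286980}$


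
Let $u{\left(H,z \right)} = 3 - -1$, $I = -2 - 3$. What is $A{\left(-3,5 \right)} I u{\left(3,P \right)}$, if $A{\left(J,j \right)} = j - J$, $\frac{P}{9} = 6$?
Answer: $-160$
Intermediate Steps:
$P = 54$ ($P = 9 \cdot 6 = 54$)
$I = -5$ ($I = -2 - 3 = -5$)
$u{\left(H,z \right)} = 4$ ($u{\left(H,z \right)} = 3 + 1 = 4$)
$A{\left(-3,5 \right)} I u{\left(3,P \right)} = \left(5 - -3\right) \left(-5\right) 4 = \left(5 + 3\right) \left(-5\right) 4 = 8 \left(-5\right) 4 = \left(-40\right) 4 = -160$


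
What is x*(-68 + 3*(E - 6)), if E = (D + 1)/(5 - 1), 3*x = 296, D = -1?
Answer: -25456/3 ≈ -8485.3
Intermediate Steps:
x = 296/3 (x = (⅓)*296 = 296/3 ≈ 98.667)
E = 0 (E = (-1 + 1)/(5 - 1) = 0/4 = 0*(¼) = 0)
x*(-68 + 3*(E - 6)) = 296*(-68 + 3*(0 - 6))/3 = 296*(-68 + 3*(-6))/3 = 296*(-68 - 18)/3 = (296/3)*(-86) = -25456/3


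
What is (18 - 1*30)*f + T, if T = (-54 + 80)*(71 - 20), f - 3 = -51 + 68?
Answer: 1086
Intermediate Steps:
f = 20 (f = 3 + (-51 + 68) = 3 + 17 = 20)
T = 1326 (T = 26*51 = 1326)
(18 - 1*30)*f + T = (18 - 1*30)*20 + 1326 = (18 - 30)*20 + 1326 = -12*20 + 1326 = -240 + 1326 = 1086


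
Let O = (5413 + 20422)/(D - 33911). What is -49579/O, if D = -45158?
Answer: 3920161951/25835 ≈ 1.5174e+5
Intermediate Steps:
O = -25835/79069 (O = (5413 + 20422)/(-45158 - 33911) = 25835/(-79069) = 25835*(-1/79069) = -25835/79069 ≈ -0.32674)
-49579/O = -49579/(-25835/79069) = -49579*(-79069/25835) = 3920161951/25835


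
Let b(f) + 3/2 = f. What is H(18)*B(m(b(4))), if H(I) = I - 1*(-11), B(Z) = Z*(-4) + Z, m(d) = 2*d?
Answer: -435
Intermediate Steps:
b(f) = -3/2 + f
B(Z) = -3*Z (B(Z) = -4*Z + Z = -3*Z)
H(I) = 11 + I (H(I) = I + 11 = 11 + I)
H(18)*B(m(b(4))) = (11 + 18)*(-6*(-3/2 + 4)) = 29*(-6*5/2) = 29*(-3*5) = 29*(-15) = -435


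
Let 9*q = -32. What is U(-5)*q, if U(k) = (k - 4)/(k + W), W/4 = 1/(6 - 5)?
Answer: -32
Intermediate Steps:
q = -32/9 (q = (⅑)*(-32) = -32/9 ≈ -3.5556)
W = 4 (W = 4/(6 - 5) = 4/1 = 4*1 = 4)
U(k) = (-4 + k)/(4 + k) (U(k) = (k - 4)/(k + 4) = (-4 + k)/(4 + k))
U(-5)*q = ((-4 - 5)/(4 - 5))*(-32/9) = (-9/(-1))*(-32/9) = -1*(-9)*(-32/9) = 9*(-32/9) = -32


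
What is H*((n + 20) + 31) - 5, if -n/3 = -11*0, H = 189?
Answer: 9634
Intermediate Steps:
n = 0 (n = -(-33)*0 = -3*0 = 0)
H*((n + 20) + 31) - 5 = 189*((0 + 20) + 31) - 5 = 189*(20 + 31) - 5 = 189*51 - 5 = 9639 - 5 = 9634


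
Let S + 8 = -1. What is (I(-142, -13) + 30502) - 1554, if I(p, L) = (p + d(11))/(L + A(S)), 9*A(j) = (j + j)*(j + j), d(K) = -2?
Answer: 665660/23 ≈ 28942.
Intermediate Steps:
S = -9 (S = -8 - 1 = -9)
A(j) = 4*j²/9 (A(j) = ((j + j)*(j + j))/9 = ((2*j)*(2*j))/9 = (4*j²)/9 = 4*j²/9)
I(p, L) = (-2 + p)/(36 + L) (I(p, L) = (p - 2)/(L + (4/9)*(-9)²) = (-2 + p)/(L + (4/9)*81) = (-2 + p)/(L + 36) = (-2 + p)/(36 + L))
(I(-142, -13) + 30502) - 1554 = ((-2 - 142)/(36 - 13) + 30502) - 1554 = (-144/23 + 30502) - 1554 = 701402/23 - 1554 = 665660/23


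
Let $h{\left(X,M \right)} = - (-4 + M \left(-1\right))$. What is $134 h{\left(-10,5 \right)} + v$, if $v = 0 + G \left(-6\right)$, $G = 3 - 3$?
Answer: $1206$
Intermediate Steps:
$G = 0$ ($G = 3 - 3 = 0$)
$h{\left(X,M \right)} = 4 + M$ ($h{\left(X,M \right)} = - (-4 - M) = 4 + M$)
$v = 0$ ($v = 0 + 0 \left(-6\right) = 0 + 0 = 0$)
$134 h{\left(-10,5 \right)} + v = 134 \left(4 + 5\right) + 0 = 134 \cdot 9 + 0 = 1206 + 0 = 1206$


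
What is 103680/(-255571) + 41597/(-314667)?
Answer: -43255661447/80419759857 ≈ -0.53787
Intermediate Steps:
103680/(-255571) + 41597/(-314667) = 103680*(-1/255571) + 41597*(-1/314667) = -103680/255571 - 41597/314667 = -43255661447/80419759857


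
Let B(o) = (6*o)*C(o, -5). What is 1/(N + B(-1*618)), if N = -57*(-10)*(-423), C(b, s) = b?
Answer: 1/2050434 ≈ 4.8770e-7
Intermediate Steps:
N = -241110 (N = 570*(-423) = -241110)
B(o) = 6*o² (B(o) = (6*o)*o = 6*o²)
1/(N + B(-1*618)) = 1/(-241110 + 6*(-1*618)²) = 1/(-241110 + 6*(-618)²) = 1/(-241110 + 6*381924) = 1/(-241110 + 2291544) = 1/2050434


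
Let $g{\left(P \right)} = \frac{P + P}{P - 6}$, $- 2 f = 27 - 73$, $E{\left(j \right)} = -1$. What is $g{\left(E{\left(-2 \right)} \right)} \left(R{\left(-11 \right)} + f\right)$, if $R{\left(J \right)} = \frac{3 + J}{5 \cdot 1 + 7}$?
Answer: $\frac{134}{21} \approx 6.381$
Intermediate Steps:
$f = 23$ ($f = - \frac{27 - 73}{2} = \left(- \frac{1}{2}\right) \left(-46\right) = 23$)
$R{\left(J \right)} = \frac{1}{4} + \frac{J}{12}$ ($R{\left(J \right)} = \frac{3 + J}{5 + 7} = \frac{3 + J}{12} = \left(3 + J\right) \frac{1}{12} = \frac{1}{4} + \frac{J}{12}$)
$g{\left(P \right)} = \frac{2 P}{-6 + P}$
$g{\left(E{\left(-2 \right)} \right)} \left(R{\left(-11 \right)} + f\right) = 2 \left(-1\right) \frac{1}{-6 - 1} \left(\left(\frac{1}{4} + \frac{1}{12} \left(-11\right)\right) + 23\right) = 2 \left(-1\right) \frac{1}{-7} \left(\left(\frac{1}{4} - \frac{11}{12}\right) + 23\right) = 2 \left(-1\right) \left(- \frac{1}{7}\right) \left(- \frac{2}{3} + 23\right) = \frac{2}{7} \cdot \frac{67}{3} = \frac{134}{21}$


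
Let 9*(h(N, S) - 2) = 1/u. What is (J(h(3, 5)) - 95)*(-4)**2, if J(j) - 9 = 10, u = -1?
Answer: -1216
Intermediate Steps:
h(N, S) = 17/9 (h(N, S) = 2 + (1/9)/(-1) = 2 + (1/9)*(-1) = 2 - 1/9 = 17/9)
J(j) = 19 (J(j) = 9 + 10 = 19)
(J(h(3, 5)) - 95)*(-4)**2 = (19 - 95)*(-4)**2 = -76*16 = -1216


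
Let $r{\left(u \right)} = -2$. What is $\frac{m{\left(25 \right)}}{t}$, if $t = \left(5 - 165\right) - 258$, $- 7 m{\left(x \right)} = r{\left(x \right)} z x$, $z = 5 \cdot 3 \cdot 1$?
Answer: $- \frac{375}{1463} \approx -0.25632$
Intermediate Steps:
$z = 15$ ($z = 15 \cdot 1 = 15$)
$m{\left(x \right)} = \frac{30 x}{7}$ ($m{\left(x \right)} = - \frac{\left(-2\right) 15 x}{7} = - \frac{\left(-30\right) x}{7} = \frac{30 x}{7}$)
$t = -418$ ($t = -160 - 258 = -418$)
$\frac{m{\left(25 \right)}}{t} = \frac{\frac{30}{7} \cdot 25}{-418} = \frac{750}{7} \left(- \frac{1}{418}\right) = - \frac{375}{1463}$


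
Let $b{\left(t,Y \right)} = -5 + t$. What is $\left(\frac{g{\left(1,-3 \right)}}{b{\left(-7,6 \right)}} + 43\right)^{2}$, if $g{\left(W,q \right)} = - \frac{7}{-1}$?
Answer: $\frac{259081}{144} \approx 1799.2$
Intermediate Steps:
$g{\left(W,q \right)} = 7$ ($g{\left(W,q \right)} = \left(-7\right) \left(-1\right) = 7$)
$\left(\frac{g{\left(1,-3 \right)}}{b{\left(-7,6 \right)}} + 43\right)^{2} = \left(\frac{7}{-5 - 7} + 43\right)^{2} = \left(\frac{7}{-12} + 43\right)^{2} = \left(7 \left(- \frac{1}{12}\right) + 43\right)^{2} = \left(- \frac{7}{12} + 43\right)^{2} = \left(\frac{509}{12}\right)^{2} = \frac{259081}{144}$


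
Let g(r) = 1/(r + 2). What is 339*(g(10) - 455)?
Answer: -616867/4 ≈ -1.5422e+5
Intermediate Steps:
g(r) = 1/(2 + r)
339*(g(10) - 455) = 339*(1/(2 + 10) - 455) = 339*(1/12 - 455) = 339*(-5459/12) = -616867/4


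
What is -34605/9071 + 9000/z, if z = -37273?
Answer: -1371471165/338103383 ≈ -4.0564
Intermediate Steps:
-34605/9071 + 9000/z = -34605/9071 + 9000/(-37273) = -34605*1/9071 + 9000*(-1/37273) = -34605/9071 - 9000/37273 = -1371471165/338103383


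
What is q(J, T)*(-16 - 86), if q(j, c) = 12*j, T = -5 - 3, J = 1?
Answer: -1224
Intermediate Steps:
T = -8
q(J, T)*(-16 - 86) = (12*1)*(-16 - 86) = 12*(-102) = -1224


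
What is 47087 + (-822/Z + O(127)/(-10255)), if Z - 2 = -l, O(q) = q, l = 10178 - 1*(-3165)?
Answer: 2147357086796/45603985 ≈ 47087.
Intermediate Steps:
l = 13343 (l = 10178 + 3165 = 13343)
Z = -13341 (Z = 2 - 1*13343 = 2 - 13343 = -13341)
47087 + (-822/Z + O(127)/(-10255)) = 47087 + (-822/(-13341) + 127/(-10255)) = 47087 + (-822*(-1/13341) + 127*(-1/10255)) = 47087 + (274/4447 - 127/10255) = 47087 + 2245101/45603985 = 2147357086796/45603985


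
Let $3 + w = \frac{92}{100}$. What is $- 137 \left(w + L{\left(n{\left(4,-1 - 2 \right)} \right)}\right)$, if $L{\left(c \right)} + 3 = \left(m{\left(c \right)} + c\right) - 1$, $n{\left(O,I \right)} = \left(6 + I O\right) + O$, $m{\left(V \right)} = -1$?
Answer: $\frac{31099}{25} \approx 1244.0$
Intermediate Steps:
$w = - \frac{52}{25}$ ($w = -3 + \frac{92}{100} = -3 + 92 \cdot \frac{1}{100} = -3 + \frac{23}{25} = - \frac{52}{25} \approx -2.08$)
$n{\left(O,I \right)} = 6 + O + I O$
$L{\left(c \right)} = -5 + c$ ($L{\left(c \right)} = -3 + \left(\left(-1 + c\right) - 1\right) = -3 + \left(-2 + c\right) = -5 + c$)
$- 137 \left(w + L{\left(n{\left(4,-1 - 2 \right)} \right)}\right) = - 137 \left(- \frac{52}{25} + \left(-5 + \left(6 + 4 + \left(-1 - 2\right) 4\right)\right)\right) = - 137 \left(- \frac{52}{25} + \left(-5 + \left(6 + 4 - 12\right)\right)\right) = - 137 \left(- \frac{52}{25} - 7\right) = \left(-137\right) \left(- \frac{227}{25}\right) = \frac{31099}{25}$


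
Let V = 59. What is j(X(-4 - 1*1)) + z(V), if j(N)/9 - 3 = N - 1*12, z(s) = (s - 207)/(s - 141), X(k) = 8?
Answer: -295/41 ≈ -7.1951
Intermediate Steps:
z(s) = (-207 + s)/(-141 + s)
j(N) = -81 + 9*N (j(N) = 27 + 9*(N - 1*12) = 27 + 9*(N - 12) = 27 + 9*(-12 + N) = 27 + (-108 + 9*N) = -81 + 9*N)
j(X(-4 - 1*1)) + z(V) = (-81 + 9*8) + (-207 + 59)/(-141 + 59) = (-81 + 72) - 148/(-82) = -9 - 1/82*(-148) = -9 + 74/41 = -295/41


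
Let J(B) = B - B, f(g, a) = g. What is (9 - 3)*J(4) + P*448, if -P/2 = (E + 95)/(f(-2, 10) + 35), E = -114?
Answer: 17024/33 ≈ 515.88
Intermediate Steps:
J(B) = 0
P = 38/33 (P = -2*(-114 + 95)/(-2 + 35) = -(-38)/33 = -2*(-19/33) = 38/33 ≈ 1.1515)
(9 - 3)*J(4) + P*448 = (9 - 3)*0 + (38/33)*448 = 6*0 + 17024/33 = 0 + 17024/33 = 17024/33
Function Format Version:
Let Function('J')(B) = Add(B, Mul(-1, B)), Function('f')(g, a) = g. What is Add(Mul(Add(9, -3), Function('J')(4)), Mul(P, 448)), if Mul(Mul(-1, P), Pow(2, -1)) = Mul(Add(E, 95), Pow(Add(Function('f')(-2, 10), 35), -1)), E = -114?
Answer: Rational(17024, 33) ≈ 515.88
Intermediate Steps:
Function('J')(B) = 0
P = Rational(38, 33) (P = Mul(-2, Mul(Add(-114, 95), Pow(Add(-2, 35), -1))) = Mul(-2, Mul(-19, Pow(33, -1))) = Mul(-2, Mul(-19, Rational(1, 33))) = Mul(-2, Rational(-19, 33)) = Rational(38, 33) ≈ 1.1515)
Add(Mul(Add(9, -3), Function('J')(4)), Mul(P, 448)) = Add(Mul(Add(9, -3), 0), Mul(Rational(38, 33), 448)) = Add(Mul(6, 0), Rational(17024, 33)) = Add(0, Rational(17024, 33)) = Rational(17024, 33)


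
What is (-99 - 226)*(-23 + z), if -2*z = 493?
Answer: 175175/2 ≈ 87588.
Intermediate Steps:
z = -493/2 (z = -1/2*493 = -493/2 ≈ -246.50)
(-99 - 226)*(-23 + z) = (-99 - 226)*(-23 - 493/2) = -325*(-539/2) = 175175/2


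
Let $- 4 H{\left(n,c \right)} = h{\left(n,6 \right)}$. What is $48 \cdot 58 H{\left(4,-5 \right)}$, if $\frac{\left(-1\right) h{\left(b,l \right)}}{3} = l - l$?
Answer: $0$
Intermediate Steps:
$h{\left(b,l \right)} = 0$ ($h{\left(b,l \right)} = - 3 \left(l - l\right) = \left(-3\right) 0 = 0$)
$H{\left(n,c \right)} = 0$ ($H{\left(n,c \right)} = \left(- \frac{1}{4}\right) 0 = 0$)
$48 \cdot 58 H{\left(4,-5 \right)} = 48 \cdot 58 \cdot 0 = 2784 \cdot 0 = 0$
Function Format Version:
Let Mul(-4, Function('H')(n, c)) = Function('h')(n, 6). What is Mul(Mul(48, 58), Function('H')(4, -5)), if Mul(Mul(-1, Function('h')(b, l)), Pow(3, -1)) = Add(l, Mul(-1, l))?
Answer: 0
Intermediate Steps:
Function('h')(b, l) = 0 (Function('h')(b, l) = Mul(-3, Add(l, Mul(-1, l))) = Mul(-3, 0) = 0)
Function('H')(n, c) = 0 (Function('H')(n, c) = Mul(Rational(-1, 4), 0) = 0)
Mul(Mul(48, 58), Function('H')(4, -5)) = Mul(Mul(48, 58), 0) = Mul(2784, 0) = 0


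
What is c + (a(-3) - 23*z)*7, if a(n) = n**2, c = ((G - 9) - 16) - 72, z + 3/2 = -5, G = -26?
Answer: 1973/2 ≈ 986.50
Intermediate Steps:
z = -13/2 (z = -3/2 - 5 = -13/2 ≈ -6.5000)
c = -123 (c = ((-26 - 9) - 16) - 72 = (-35 - 16) - 72 = -51 - 72 = -123)
c + (a(-3) - 23*z)*7 = -123 + ((-3)**2 - 23*(-13)/2)*7 = -123 + (9 - 1*(-299/2))*7 = -123 + (9 + 299/2)*7 = -123 + (317/2)*7 = -123 + 2219/2 = 1973/2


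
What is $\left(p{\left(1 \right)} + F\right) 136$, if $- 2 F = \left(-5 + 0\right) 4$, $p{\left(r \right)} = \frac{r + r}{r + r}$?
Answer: $1496$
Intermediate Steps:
$p{\left(r \right)} = 1$ ($p{\left(r \right)} = \frac{2 r}{2 r} = 2 r \frac{1}{2 r} = 1$)
$F = 10$ ($F = - \frac{\left(-5 + 0\right) 4}{2} = - \frac{\left(-5\right) 4}{2} = \left(- \frac{1}{2}\right) \left(-20\right) = 10$)
$\left(p{\left(1 \right)} + F\right) 136 = \left(1 + 10\right) 136 = 11 \cdot 136 = 1496$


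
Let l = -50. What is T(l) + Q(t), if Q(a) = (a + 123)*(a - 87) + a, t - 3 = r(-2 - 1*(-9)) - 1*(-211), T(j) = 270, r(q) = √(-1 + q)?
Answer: 43289 + 465*√6 ≈ 44428.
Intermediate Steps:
t = 214 + √6 (t = 3 + (√(-1 + (-2 - 1*(-9))) - 1*(-211)) = 3 + (√(-1 + (-2 + 9)) + 211) = 3 + (√(-1 + 7) + 211) = 3 + (√6 + 211) = 3 + (211 + √6) = 214 + √6 ≈ 216.45)
Q(a) = a + (-87 + a)*(123 + a) (Q(a) = (123 + a)*(-87 + a) + a = (-87 + a)*(123 + a) + a = a + (-87 + a)*(123 + a))
T(l) + Q(t) = 270 + (-10701 + (214 + √6)² + 37*(214 + √6)) = 270 + (-10701 + (214 + √6)² + (7918 + 37*√6)) = 270 + (-2783 + (214 + √6)² + 37*√6) = -2513 + (214 + √6)² + 37*√6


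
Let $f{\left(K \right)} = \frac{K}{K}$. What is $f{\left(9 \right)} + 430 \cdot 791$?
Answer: $340131$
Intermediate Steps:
$f{\left(K \right)} = 1$
$f{\left(9 \right)} + 430 \cdot 791 = 1 + 430 \cdot 791 = 1 + 340130 = 340131$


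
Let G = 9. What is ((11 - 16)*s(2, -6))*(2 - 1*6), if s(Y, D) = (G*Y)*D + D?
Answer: -2280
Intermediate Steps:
s(Y, D) = D + 9*D*Y (s(Y, D) = (9*Y)*D + D = 9*D*Y + D = D + 9*D*Y)
((11 - 16)*s(2, -6))*(2 - 1*6) = ((11 - 16)*(-6*(1 + 9*2)))*(2 - 1*6) = (-(-30)*(1 + 18))*(2 - 6) = -(-30)*19*(-4) = -5*(-114)*(-4) = 570*(-4) = -2280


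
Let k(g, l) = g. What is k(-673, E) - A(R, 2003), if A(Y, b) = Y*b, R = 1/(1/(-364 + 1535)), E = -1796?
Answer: -2346186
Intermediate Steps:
R = 1171 (R = 1/(1/1171) = 1171)
k(-673, E) - A(R, 2003) = -673 - 1171*2003 = -673 - 1*2345513 = -673 - 2345513 = -2346186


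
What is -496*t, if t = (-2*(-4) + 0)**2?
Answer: -31744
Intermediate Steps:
t = 64 (t = (8 + 0)**2 = 8**2 = 64)
-496*t = -496*64 = -31744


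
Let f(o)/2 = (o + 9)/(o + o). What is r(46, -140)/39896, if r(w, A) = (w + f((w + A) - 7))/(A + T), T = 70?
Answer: -2369/141032360 ≈ -1.6798e-5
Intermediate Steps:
f(o) = (9 + o)/o (f(o) = 2*((o + 9)/(o + o)) = 2*((9 + o)/((2*o))) = 2*((9 + o)*(1/(2*o))) = 2*((9 + o)/(2*o)) = (9 + o)/o)
r(w, A) = (w + (2 + A + w)/(-7 + A + w))/(70 + A) (r(w, A) = (w + (9 + ((w + A) - 7))/((w + A) - 7))/(A + 70) = (w + (9 + ((A + w) - 7))/((A + w) - 7))/(70 + A) = (w + (9 + (-7 + A + w))/(-7 + A + w))/(70 + A) = (w + (2 + A + w)/(-7 + A + w))/(70 + A))
r(46, -140)/39896 = ((2 - 140 + 46 + 46*(-7 - 140 + 46))/((70 - 140)*(-7 - 140 + 46)))/39896 = ((2 - 140 + 46 + 46*(-101))/(-70*(-101)))*(1/39896) = -1/70*(-1/101)*(2 - 140 + 46 - 4646)*(1/39896) = -1/70*(-1/101)*(-4738)*(1/39896) = -2369/3535*1/39896 = -2369/141032360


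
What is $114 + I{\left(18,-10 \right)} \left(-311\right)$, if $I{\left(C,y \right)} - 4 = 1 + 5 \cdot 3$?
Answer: $-6106$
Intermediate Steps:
$I{\left(C,y \right)} = 20$ ($I{\left(C,y \right)} = 4 + \left(1 + 5 \cdot 3\right) = 4 + \left(1 + 15\right) = 4 + 16 = 20$)
$114 + I{\left(18,-10 \right)} \left(-311\right) = 114 + 20 \left(-311\right) = 114 - 6220 = -6106$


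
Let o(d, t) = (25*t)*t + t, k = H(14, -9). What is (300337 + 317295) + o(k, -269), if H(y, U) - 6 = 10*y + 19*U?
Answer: 2426388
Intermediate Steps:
H(y, U) = 6 + 10*y + 19*U (H(y, U) = 6 + (10*y + 19*U) = 6 + 10*y + 19*U)
k = -25 (k = 6 + 10*14 + 19*(-9) = 6 + 140 - 171 = -25)
o(d, t) = t + 25*t² (o(d, t) = 25*t² + t = t + 25*t²)
(300337 + 317295) + o(k, -269) = (300337 + 317295) - 269*(1 + 25*(-269)) = 617632 - 269*(1 - 6725) = 617632 - 269*(-6724) = 617632 + 1808756 = 2426388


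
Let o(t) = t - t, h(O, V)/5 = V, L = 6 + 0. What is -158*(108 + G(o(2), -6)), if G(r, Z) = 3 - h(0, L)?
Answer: -12798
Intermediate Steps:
L = 6
h(O, V) = 5*V
o(t) = 0
G(r, Z) = -27 (G(r, Z) = 3 - 5*6 = 3 - 1*30 = 3 - 30 = -27)
-158*(108 + G(o(2), -6)) = -158*(108 - 27) = -158*81 = -12798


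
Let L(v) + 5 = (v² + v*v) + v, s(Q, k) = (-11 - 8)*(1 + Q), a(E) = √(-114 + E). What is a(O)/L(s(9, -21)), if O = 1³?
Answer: I*√113/72005 ≈ 0.00014763*I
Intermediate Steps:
O = 1
s(Q, k) = -19 - 19*Q (s(Q, k) = -19*(1 + Q) = -19 - 19*Q)
L(v) = -5 + v + 2*v² (L(v) = -5 + ((v² + v*v) + v) = -5 + ((v² + v²) + v) = -5 + (2*v² + v) = -5 + (v + 2*v²) = -5 + v + 2*v²)
a(O)/L(s(9, -21)) = √(-114 + 1)/(-5 + (-19 - 19*9) + 2*(-19 - 19*9)²) = √(-113)/(-5 + (-19 - 171) + 2*(-19 - 171)²) = (I*√113)/(-5 - 190 + 2*(-190)²) = (I*√113)/(-5 - 190 + 2*36100) = (I*√113)/(-5 - 190 + 72200) = (I*√113)/72005 = (I*√113)*(1/72005) = I*√113/72005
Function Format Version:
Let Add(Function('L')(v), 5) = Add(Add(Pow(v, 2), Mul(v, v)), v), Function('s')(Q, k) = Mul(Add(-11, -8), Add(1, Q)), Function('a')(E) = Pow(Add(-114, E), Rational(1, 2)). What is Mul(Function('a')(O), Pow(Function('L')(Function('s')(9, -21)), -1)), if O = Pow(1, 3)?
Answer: Mul(Rational(1, 72005), I, Pow(113, Rational(1, 2))) ≈ Mul(0.00014763, I)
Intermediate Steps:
O = 1
Function('s')(Q, k) = Add(-19, Mul(-19, Q)) (Function('s')(Q, k) = Mul(-19, Add(1, Q)) = Add(-19, Mul(-19, Q)))
Function('L')(v) = Add(-5, v, Mul(2, Pow(v, 2))) (Function('L')(v) = Add(-5, Add(Add(Pow(v, 2), Mul(v, v)), v)) = Add(-5, Add(Add(Pow(v, 2), Pow(v, 2)), v)) = Add(-5, Add(Mul(2, Pow(v, 2)), v)) = Add(-5, Add(v, Mul(2, Pow(v, 2)))) = Add(-5, v, Mul(2, Pow(v, 2))))
Mul(Function('a')(O), Pow(Function('L')(Function('s')(9, -21)), -1)) = Mul(Pow(Add(-114, 1), Rational(1, 2)), Pow(Add(-5, Add(-19, Mul(-19, 9)), Mul(2, Pow(Add(-19, Mul(-19, 9)), 2))), -1)) = Mul(Pow(-113, Rational(1, 2)), Pow(Add(-5, Add(-19, -171), Mul(2, Pow(Add(-19, -171), 2))), -1)) = Mul(Mul(I, Pow(113, Rational(1, 2))), Pow(Add(-5, -190, Mul(2, Pow(-190, 2))), -1)) = Mul(Mul(I, Pow(113, Rational(1, 2))), Pow(Add(-5, -190, Mul(2, 36100)), -1)) = Mul(Mul(I, Pow(113, Rational(1, 2))), Pow(Add(-5, -190, 72200), -1)) = Mul(Mul(I, Pow(113, Rational(1, 2))), Pow(72005, -1)) = Mul(Mul(I, Pow(113, Rational(1, 2))), Rational(1, 72005)) = Mul(Rational(1, 72005), I, Pow(113, Rational(1, 2)))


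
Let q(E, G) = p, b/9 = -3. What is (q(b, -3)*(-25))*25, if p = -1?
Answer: 625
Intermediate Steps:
b = -27 (b = 9*(-3) = -27)
q(E, G) = -1
(q(b, -3)*(-25))*25 = -1*(-25)*25 = 25*25 = 625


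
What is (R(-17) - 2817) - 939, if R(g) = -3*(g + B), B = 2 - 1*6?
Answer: -3693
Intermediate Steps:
B = -4 (B = 2 - 6 = -4)
R(g) = 12 - 3*g (R(g) = -3*(g - 4) = -3*(-4 + g) = 12 - 3*g)
(R(-17) - 2817) - 939 = ((12 - 3*(-17)) - 2817) - 939 = ((12 + 51) - 2817) - 939 = (63 - 2817) - 939 = -2754 - 939 = -3693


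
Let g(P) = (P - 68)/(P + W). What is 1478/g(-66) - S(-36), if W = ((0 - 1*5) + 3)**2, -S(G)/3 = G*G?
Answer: 306314/67 ≈ 4571.9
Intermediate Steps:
S(G) = -3*G**2 (S(G) = -3*G*G = -3*G**2)
W = 4 (W = ((0 - 5) + 3)**2 = (-5 + 3)**2 = (-2)**2 = 4)
g(P) = (-68 + P)/(4 + P) (g(P) = (P - 68)/(P + 4) = (-68 + P)/(4 + P))
1478/g(-66) - S(-36) = 1478/(((-68 - 66)/(4 - 66))) - (-3)*(-36)**2 = 1478/((-134/(-62))) - (-3)*1296 = 1478/((-1/62*(-134))) - 1*(-3888) = 1478/(67/31) + 3888 = 1478*(31/67) + 3888 = 45818/67 + 3888 = 306314/67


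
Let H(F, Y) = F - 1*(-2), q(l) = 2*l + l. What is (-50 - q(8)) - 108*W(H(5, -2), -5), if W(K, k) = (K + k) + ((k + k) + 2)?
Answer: 574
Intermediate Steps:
q(l) = 3*l
H(F, Y) = 2 + F (H(F, Y) = F + 2 = 2 + F)
W(K, k) = 2 + K + 3*k (W(K, k) = (K + k) + (2*k + 2) = (K + k) + (2 + 2*k) = 2 + K + 3*k)
(-50 - q(8)) - 108*W(H(5, -2), -5) = (-50 - 3*8) - 108*(2 + (2 + 5) + 3*(-5)) = (-50 - 1*24) - 108*(2 + 7 - 15) = (-50 - 24) - 108*(-6) = -74 + 648 = 574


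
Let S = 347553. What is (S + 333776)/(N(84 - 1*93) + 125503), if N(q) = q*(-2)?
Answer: 61939/11411 ≈ 5.4280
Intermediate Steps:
N(q) = -2*q
(S + 333776)/(N(84 - 1*93) + 125503) = (347553 + 333776)/(-2*(84 - 1*93) + 125503) = 681329/(-2*(84 - 93) + 125503) = 681329/(-2*(-9) + 125503) = 681329/(18 + 125503) = 681329/125521 = 681329*(1/125521) = 61939/11411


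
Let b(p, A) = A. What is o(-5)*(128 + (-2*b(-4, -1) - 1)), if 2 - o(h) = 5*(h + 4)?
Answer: 903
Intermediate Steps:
o(h) = -18 - 5*h (o(h) = 2 - 5*(h + 4) = 2 - 5*(4 + h) = 2 - (20 + 5*h) = 2 + (-20 - 5*h) = -18 - 5*h)
o(-5)*(128 + (-2*b(-4, -1) - 1)) = (-18 - 5*(-5))*(128 + (-2*(-1) - 1)) = (-18 + 25)*(128 + (2 - 1)) = 7*(128 + 1) = 7*129 = 903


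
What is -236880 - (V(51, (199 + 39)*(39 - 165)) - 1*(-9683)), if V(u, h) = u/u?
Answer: -246564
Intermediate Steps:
V(u, h) = 1
-236880 - (V(51, (199 + 39)*(39 - 165)) - 1*(-9683)) = -236880 - (1 - 1*(-9683)) = -236880 - (1 + 9683) = -236880 - 1*9684 = -236880 - 9684 = -246564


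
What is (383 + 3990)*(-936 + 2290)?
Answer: 5921042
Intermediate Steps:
(383 + 3990)*(-936 + 2290) = 4373*1354 = 5921042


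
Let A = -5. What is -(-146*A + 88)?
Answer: -818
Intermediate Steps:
-(-146*A + 88) = -(-146*(-5) + 88) = -(730 + 88) = -1*818 = -818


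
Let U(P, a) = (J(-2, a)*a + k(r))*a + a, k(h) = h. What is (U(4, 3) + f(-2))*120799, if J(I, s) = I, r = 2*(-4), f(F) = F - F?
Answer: -4711161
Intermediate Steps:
f(F) = 0
r = -8
U(P, a) = a + a*(-8 - 2*a) (U(P, a) = (-2*a - 8)*a + a = (-8 - 2*a)*a + a = a*(-8 - 2*a) + a = a + a*(-8 - 2*a))
(U(4, 3) + f(-2))*120799 = (3*(-7 - 2*3) + 0)*120799 = (3*(-7 - 6) + 0)*120799 = (3*(-13) + 0)*120799 = (-39 + 0)*120799 = -39*120799 = -4711161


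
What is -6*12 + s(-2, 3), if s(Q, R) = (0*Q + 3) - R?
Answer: -72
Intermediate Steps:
s(Q, R) = 3 - R (s(Q, R) = (0 + 3) - R = 3 - R)
-6*12 + s(-2, 3) = -6*12 + (3 - 1*3) = -72 + (3 - 3) = -72 + 0 = -72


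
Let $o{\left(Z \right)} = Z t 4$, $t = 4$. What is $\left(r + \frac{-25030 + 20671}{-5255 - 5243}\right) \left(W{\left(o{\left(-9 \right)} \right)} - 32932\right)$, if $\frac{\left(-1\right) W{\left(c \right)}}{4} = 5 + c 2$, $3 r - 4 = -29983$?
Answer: $\frac{1667944264500}{5249} \approx 3.1776 \cdot 10^{8}$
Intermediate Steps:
$r = -9993$ ($r = \frac{4}{3} + \frac{1}{3} \left(-29983\right) = \frac{4}{3} - \frac{29983}{3} = -9993$)
$o{\left(Z \right)} = 16 Z$ ($o{\left(Z \right)} = Z 4 \cdot 4 = 4 Z 4 = 16 Z$)
$W{\left(c \right)} = -20 - 8 c$ ($W{\left(c \right)} = - 4 \left(5 + c 2\right) = - 4 \left(5 + 2 c\right) = -20 - 8 c$)
$\left(r + \frac{-25030 + 20671}{-5255 - 5243}\right) \left(W{\left(o{\left(-9 \right)} \right)} - 32932\right) = \left(-9993 + \frac{-25030 + 20671}{-5255 - 5243}\right) \left(\left(-20 - 8 \cdot 16 \left(-9\right)\right) - 32932\right) = \left(-9993 - \frac{4359}{-10498}\right) \left(\left(-20 - -1152\right) - 32932\right) = \left(-9993 - - \frac{4359}{10498}\right) \left(\left(-20 + 1152\right) - 32932\right) = \left(-9993 + \frac{4359}{10498}\right) \left(1132 - 32932\right) = \left(- \frac{104902155}{10498}\right) \left(-31800\right) = \frac{1667944264500}{5249}$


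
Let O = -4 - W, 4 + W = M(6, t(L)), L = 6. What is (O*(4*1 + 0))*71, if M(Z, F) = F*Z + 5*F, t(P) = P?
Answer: -18744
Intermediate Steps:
M(Z, F) = 5*F + F*Z
W = 62 (W = -4 + 6*(5 + 6) = -4 + 6*11 = -4 + 66 = 62)
O = -66 (O = -4 - 1*62 = -4 - 62 = -66)
(O*(4*1 + 0))*71 = -66*(4*1 + 0)*71 = -66*(4 + 0)*71 = -66*4*71 = -264*71 = -18744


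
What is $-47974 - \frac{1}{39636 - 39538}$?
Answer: $- \frac{4701453}{98} \approx -47974.0$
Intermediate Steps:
$-47974 - \frac{1}{39636 - 39538} = -47974 - \frac{1}{98} = - \frac{4701453}{98}$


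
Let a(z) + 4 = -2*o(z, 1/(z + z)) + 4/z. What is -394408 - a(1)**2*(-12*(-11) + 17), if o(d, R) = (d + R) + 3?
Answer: -406477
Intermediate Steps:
o(d, R) = 3 + R + d (o(d, R) = (R + d) + 3 = 3 + R + d)
a(z) = -10 - 2*z + 3/z (a(z) = -4 + (-2*(3 + 1/(z + z) + z) + 4/z) = -4 + (-2*(3 + 1/(2*z) + z) + 4/z) = -4 + (-2*(3 + z + 1/(2*z)) + 4/z) = -4 + ((-6 - 1/z - 2*z) + 4/z) = -4 + (-6 - 2*z + 3/z) = -10 - 2*z + 3/z)
-394408 - a(1)**2*(-12*(-11) + 17) = -394408 - (-10 - 2*1 + 3/1)**2*(-12*(-11) + 17) = -394408 - (-10 - 2 + 3*1)**2*(132 + 17) = -394408 - (-10 - 2 + 3)**2*149 = -394408 - (-9)**2*149 = -394408 - 81*149 = -394408 - 1*12069 = -394408 - 12069 = -406477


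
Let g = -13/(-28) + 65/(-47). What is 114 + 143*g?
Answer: -22863/1316 ≈ -17.373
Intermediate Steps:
g = -1209/1316 (g = -13*(-1/28) + 65*(-1/47) = 13/28 - 65/47 = -1209/1316 ≈ -0.91869)
114 + 143*g = 114 + 143*(-1209/1316) = 114 - 172887/1316 = -22863/1316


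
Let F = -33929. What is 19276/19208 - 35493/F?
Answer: 47705891/23275294 ≈ 2.0496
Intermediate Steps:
19276/19208 - 35493/F = 19276/19208 - 35493/(-33929) = 19276*(1/19208) - 35493*(-1/33929) = 4819/4802 + 35493/33929 = 47705891/23275294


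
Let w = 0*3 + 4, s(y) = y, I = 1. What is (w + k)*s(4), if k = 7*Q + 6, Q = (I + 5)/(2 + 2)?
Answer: 82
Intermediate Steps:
w = 4 (w = 0 + 4 = 4)
Q = 3/2 (Q = (1 + 5)/(2 + 2) = 6/4 = 6*(¼) = 3/2 ≈ 1.5000)
k = 33/2 (k = 7*(3/2) + 6 = 21/2 + 6 = 33/2 ≈ 16.500)
(w + k)*s(4) = (4 + 33/2)*4 = (41/2)*4 = 82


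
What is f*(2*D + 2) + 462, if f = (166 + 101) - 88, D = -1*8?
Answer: -2044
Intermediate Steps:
D = -8
f = 179 (f = 267 - 88 = 179)
f*(2*D + 2) + 462 = 179*(2*(-8) + 2) + 462 = 179*(-16 + 2) + 462 = 179*(-14) + 462 = -2506 + 462 = -2044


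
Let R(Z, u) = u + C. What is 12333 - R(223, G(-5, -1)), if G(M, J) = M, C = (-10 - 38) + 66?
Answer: 12320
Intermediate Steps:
C = 18 (C = -48 + 66 = 18)
R(Z, u) = 18 + u (R(Z, u) = u + 18 = 18 + u)
12333 - R(223, G(-5, -1)) = 12333 - (18 - 5) = 12333 - 1*13 = 12333 - 13 = 12320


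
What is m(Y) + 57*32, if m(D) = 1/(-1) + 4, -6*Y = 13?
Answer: 1827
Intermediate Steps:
Y = -13/6 (Y = -⅙*13 = -13/6 ≈ -2.1667)
m(D) = 3 (m(D) = -1 + 4 = 3)
m(Y) + 57*32 = 3 + 57*32 = 3 + 1824 = 1827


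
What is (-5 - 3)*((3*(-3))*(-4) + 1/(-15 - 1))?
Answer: -575/2 ≈ -287.50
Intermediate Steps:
(-5 - 3)*((3*(-3))*(-4) + 1/(-15 - 1)) = -8*(-9*(-4) + 1/(-16)) = -8*(36 - 1/16) = -8*575/16 = -575/2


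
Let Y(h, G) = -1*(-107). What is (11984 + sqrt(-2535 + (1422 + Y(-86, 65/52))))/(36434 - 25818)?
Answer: 1498/1327 + I*sqrt(1006)/10616 ≈ 1.1289 + 0.0029877*I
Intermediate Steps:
Y(h, G) = 107
(11984 + sqrt(-2535 + (1422 + Y(-86, 65/52))))/(36434 - 25818) = (11984 + sqrt(-2535 + (1422 + 107)))/(36434 - 25818) = (11984 + sqrt(-2535 + 1529))/10616 = (11984 + sqrt(-1006))*(1/10616) = (11984 + I*sqrt(1006))*(1/10616) = 1498/1327 + I*sqrt(1006)/10616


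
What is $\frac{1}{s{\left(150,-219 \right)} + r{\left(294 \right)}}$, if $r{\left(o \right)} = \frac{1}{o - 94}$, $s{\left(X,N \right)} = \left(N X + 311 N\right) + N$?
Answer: $- \frac{200}{20235599} \approx -9.8836 \cdot 10^{-6}$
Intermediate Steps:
$s{\left(X,N \right)} = 312 N + N X$ ($s{\left(X,N \right)} = \left(311 N + N X\right) + N = 312 N + N X$)
$r{\left(o \right)} = \frac{1}{-94 + o}$
$\frac{1}{s{\left(150,-219 \right)} + r{\left(294 \right)}} = \frac{1}{- 219 \left(312 + 150\right) + \frac{1}{-94 + 294}} = \frac{1}{\left(-219\right) 462 + \frac{1}{200}} = \frac{1}{-101178 + \frac{1}{200}} = \frac{1}{- \frac{20235599}{200}} = - \frac{200}{20235599}$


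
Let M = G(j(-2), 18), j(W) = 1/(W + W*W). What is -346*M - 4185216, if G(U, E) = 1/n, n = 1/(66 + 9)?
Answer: -4211166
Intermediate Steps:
n = 1/75 ≈ 0.013333
j(W) = 1/(W + W²)
G(U, E) = 75 (G(U, E) = 1/(1/75) = 75)
M = 75
-346*M - 4185216 = -346*75 - 4185216 = -25950 - 4185216 = -4211166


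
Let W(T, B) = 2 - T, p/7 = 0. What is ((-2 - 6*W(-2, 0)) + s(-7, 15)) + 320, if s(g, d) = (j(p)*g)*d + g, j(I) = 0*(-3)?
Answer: 287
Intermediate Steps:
p = 0 (p = 7*0 = 0)
j(I) = 0
s(g, d) = g (s(g, d) = (0*g)*d + g = 0*d + g = 0 + g = g)
((-2 - 6*W(-2, 0)) + s(-7, 15)) + 320 = ((-2 - 6*(2 - 1*(-2))) - 7) + 320 = ((-2 - 6*(2 + 2)) - 7) + 320 = ((-2 - 6*4) - 7) + 320 = ((-2 - 24) - 7) + 320 = (-26 - 7) + 320 = -33 + 320 = 287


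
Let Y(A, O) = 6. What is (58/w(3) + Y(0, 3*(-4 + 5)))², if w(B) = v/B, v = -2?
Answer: 6561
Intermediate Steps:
w(B) = -2/B
(58/w(3) + Y(0, 3*(-4 + 5)))² = (58/((-2/3)) + 6)² = (58/((-2*⅓)) + 6)² = (58/(-⅔) + 6)² = (58*(-3/2) + 6)² = (-87 + 6)² = (-81)² = 6561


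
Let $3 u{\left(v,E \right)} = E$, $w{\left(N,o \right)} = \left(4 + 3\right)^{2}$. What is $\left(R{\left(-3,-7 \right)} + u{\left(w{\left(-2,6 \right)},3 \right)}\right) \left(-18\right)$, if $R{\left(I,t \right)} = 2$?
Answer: $-54$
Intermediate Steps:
$w{\left(N,o \right)} = 49$ ($w{\left(N,o \right)} = 7^{2} = 49$)
$u{\left(v,E \right)} = \frac{E}{3}$
$\left(R{\left(-3,-7 \right)} + u{\left(w{\left(-2,6 \right)},3 \right)}\right) \left(-18\right) = \left(2 + \frac{1}{3} \cdot 3\right) \left(-18\right) = \left(2 + 1\right) \left(-18\right) = 3 \left(-18\right) = -54$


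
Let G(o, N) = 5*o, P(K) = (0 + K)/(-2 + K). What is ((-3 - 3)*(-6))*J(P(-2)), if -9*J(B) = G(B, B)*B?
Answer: -5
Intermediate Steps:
P(K) = K/(-2 + K)
J(B) = -5*B²/9 (J(B) = -5*B*B/9 = -5*B²/9)
((-3 - 3)*(-6))*J(P(-2)) = ((-3 - 3)*(-6))*(-5*4/(-2 - 2)²/9) = (-6*(-6))*(-5*(-2/(-4))²/9) = 36*(-5*(-2*(-¼))²/9) = 36*(-5*(½)²/9) = 36*(-5/9*¼) = 36*(-5/36) = -5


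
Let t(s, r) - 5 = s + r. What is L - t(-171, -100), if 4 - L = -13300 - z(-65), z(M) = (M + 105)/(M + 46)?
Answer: 257790/19 ≈ 13568.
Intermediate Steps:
z(M) = (105 + M)/(46 + M)
t(s, r) = 5 + r + s (t(s, r) = 5 + (s + r) = 5 + (r + s) = 5 + r + s)
L = 252736/19 (L = 4 - (-13300 - (105 - 65)/(46 - 65)) = 4 - (-13300 - 40/(-19)) = 4 - (-13300 - (-1)*40/19) = 4 - (-13300 - 1*(-40/19)) = 4 - (-13300 + 40/19) = 4 - 1*(-252660/19) = 4 + 252660/19 = 252736/19 ≈ 13302.)
L - t(-171, -100) = 252736/19 - (5 - 100 - 171) = 252736/19 - 1*(-266) = 252736/19 + 266 = 257790/19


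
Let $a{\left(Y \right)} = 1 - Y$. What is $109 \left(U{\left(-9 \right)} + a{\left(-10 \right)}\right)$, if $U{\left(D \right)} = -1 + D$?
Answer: $109$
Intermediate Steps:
$109 \left(U{\left(-9 \right)} + a{\left(-10 \right)}\right) = 109 \left(\left(-1 - 9\right) + \left(1 - -10\right)\right) = 109 \left(-10 + \left(1 + 10\right)\right) = 109 \left(-10 + 11\right) = 109 \cdot 1 = 109$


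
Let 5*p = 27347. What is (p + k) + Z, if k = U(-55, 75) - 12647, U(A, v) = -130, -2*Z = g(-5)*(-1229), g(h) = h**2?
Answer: 80549/10 ≈ 8054.9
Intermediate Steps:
p = 27347/5 (p = (1/5)*27347 = 27347/5 ≈ 5469.4)
Z = 30725/2 (Z = -(-5)**2*(-1229)/2 = -25*(-1229)/2 = -1/2*(-30725) = 30725/2 ≈ 15363.)
k = -12777 (k = -130 - 12647 = -12777)
(p + k) + Z = (27347/5 - 12777) + 30725/2 = -36538/5 + 30725/2 = 80549/10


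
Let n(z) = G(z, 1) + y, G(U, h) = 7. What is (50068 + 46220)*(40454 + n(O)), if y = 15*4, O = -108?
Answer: 3901686048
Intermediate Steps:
y = 60
n(z) = 67 (n(z) = 7 + 60 = 67)
(50068 + 46220)*(40454 + n(O)) = (50068 + 46220)*(40454 + 67) = 96288*40521 = 3901686048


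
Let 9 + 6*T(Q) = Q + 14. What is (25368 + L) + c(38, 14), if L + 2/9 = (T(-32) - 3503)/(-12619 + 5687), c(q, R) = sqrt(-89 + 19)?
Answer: 3165352975/124776 + I*sqrt(70) ≈ 25368.0 + 8.3666*I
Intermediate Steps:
c(q, R) = I*sqrt(70) (c(q, R) = sqrt(-70) = I*sqrt(70))
T(Q) = 5/6 + Q/6 (T(Q) = -3/2 + (Q + 14)/6 = -3/2 + (14 + Q)/6 = -3/2 + (7/3 + Q/6) = 5/6 + Q/6)
L = 35407/124776 (L = -2/9 + ((5/6 + (1/6)*(-32)) - 3503)/(-12619 + 5687) = -2/9 + ((5/6 - 16/3) - 3503)/(-6932) = -2/9 + (-9/2 - 3503)*(-1/6932) = -2/9 - 7015/2*(-1/6932) = -2/9 + 7015/13864 = 35407/124776 ≈ 0.28376)
(25368 + L) + c(38, 14) = (25368 + 35407/124776) + I*sqrt(70) = 3165352975/124776 + I*sqrt(70)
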